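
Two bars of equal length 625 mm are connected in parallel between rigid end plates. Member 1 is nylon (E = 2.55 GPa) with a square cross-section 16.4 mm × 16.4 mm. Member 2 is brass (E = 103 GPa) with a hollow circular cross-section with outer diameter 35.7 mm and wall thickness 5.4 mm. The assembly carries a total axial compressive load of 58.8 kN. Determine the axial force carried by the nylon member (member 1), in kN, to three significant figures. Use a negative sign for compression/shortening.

-0.752 kN

A_1 = 269 mm².
A_2 = 514 mm².
Equal strain + equilibrium ⇒ each member carries load in proportion to AE: A₁E₁ = 685800 N, A₂E₂ = 52940000 N, ΣAE = 53630000 N.
F₁ = P·A₁E₁/ΣAE = -58800·685800/53630000 = -752 N.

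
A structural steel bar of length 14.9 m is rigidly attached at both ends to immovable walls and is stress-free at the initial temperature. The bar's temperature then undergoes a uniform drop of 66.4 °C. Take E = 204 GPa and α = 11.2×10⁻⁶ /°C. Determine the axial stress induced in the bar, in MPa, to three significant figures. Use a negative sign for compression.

152 MPa

Free thermal expansion αLΔT = 11.2e-6 · 14900 · -66.4 = -11.08 mm.
The walls impose strain ε = −(-11.08)/14900 = 7.4368e-04; σ = Eε = 204000 · 7.4368e-04 = 151.7 MPa.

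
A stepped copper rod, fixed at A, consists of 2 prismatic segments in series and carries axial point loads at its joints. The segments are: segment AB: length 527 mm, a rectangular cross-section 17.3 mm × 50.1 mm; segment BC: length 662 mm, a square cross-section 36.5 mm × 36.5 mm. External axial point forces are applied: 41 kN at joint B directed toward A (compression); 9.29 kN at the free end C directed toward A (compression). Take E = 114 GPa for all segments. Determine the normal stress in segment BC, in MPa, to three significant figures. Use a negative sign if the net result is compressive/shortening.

Internal axial forces (sectioning from the free end, tension +): N_BC = -9.29 kN, N_AB = -50.29 kN.
A_BC = 1332 mm².
σ_BC = N_BC/A_BC = -9290/1332 = -6.973 MPa.

-6.97 MPa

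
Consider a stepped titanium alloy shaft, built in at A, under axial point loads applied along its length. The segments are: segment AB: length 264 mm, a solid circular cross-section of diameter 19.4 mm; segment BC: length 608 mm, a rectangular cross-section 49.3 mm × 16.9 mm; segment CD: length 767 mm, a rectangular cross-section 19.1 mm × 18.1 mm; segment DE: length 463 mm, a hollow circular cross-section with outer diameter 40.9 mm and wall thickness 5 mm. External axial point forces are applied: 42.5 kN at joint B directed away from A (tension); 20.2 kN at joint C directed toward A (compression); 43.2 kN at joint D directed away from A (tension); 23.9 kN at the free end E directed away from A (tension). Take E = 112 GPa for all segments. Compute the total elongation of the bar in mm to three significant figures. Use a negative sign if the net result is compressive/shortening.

2.52 mm

Internal axial forces (sectioning from the free end, tension +): N_DE = 23.9 kN, N_CD = 67.1 kN, N_BC = 46.9 kN, N_AB = 89.4 kN.
A_AB = 295.6 mm².
A_BC = 833.2 mm².
A_CD = 345.7 mm².
A_DE = 563.9 mm².
δ_AB = 89400·264/(295.6·112000) = 0.7129 mm
δ_BC = 46900·608/(833.2·112000) = 0.3056 mm
δ_CD = 67100·767/(345.7·112000) = 1.329 mm
δ_DE = 23900·463/(563.9·112000) = 0.1752 mm
δ = Σδ_i = 2.523 mm.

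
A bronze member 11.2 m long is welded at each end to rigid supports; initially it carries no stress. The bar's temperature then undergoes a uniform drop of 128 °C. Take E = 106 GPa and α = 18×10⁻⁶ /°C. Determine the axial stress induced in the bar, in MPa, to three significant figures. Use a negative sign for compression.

244 MPa

Free thermal expansion αLΔT = 18e-6 · 11200 · -128 = -25.8 mm.
The walls impose strain ε = −(-25.8)/11200 = 2.3040e-03; σ = Eε = 106000 · 2.3040e-03 = 244.2 MPa.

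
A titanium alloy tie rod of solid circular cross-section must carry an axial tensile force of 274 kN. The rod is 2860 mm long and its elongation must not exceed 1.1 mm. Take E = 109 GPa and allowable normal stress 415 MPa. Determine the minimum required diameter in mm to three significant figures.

Required area A ≥ P/σ_allow = 274000/415 = 660.2 mm².
For a solid circular section, d ≥ √(4A/π) = 28.99 mm.
Elongation limit: A ≥ PL/(Eδ_allow) = 274000·2860/(109000·1.1) = 6536 mm² ⇒ d ≥ 91.22 mm.
The elongation limit governs.

91.2 mm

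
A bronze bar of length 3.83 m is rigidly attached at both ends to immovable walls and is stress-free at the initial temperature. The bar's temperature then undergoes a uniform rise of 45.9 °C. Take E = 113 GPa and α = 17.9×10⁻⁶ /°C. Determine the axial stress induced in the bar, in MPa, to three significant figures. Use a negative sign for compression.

-92.8 MPa

Free thermal expansion αLΔT = 17.9e-6 · 3830 · 45.9 = 3.147 mm.
The walls impose strain ε = −(3.147)/3830 = -8.2161e-04; σ = Eε = 113000 · -8.2161e-04 = -92.84 MPa.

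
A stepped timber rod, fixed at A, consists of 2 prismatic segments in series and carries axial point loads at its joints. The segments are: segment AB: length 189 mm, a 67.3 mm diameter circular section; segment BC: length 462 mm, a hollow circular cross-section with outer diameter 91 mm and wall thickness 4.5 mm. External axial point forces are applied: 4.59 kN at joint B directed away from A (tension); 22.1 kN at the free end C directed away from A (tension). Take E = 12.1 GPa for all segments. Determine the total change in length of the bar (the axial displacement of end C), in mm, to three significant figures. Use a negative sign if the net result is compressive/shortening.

Internal axial forces (sectioning from the free end, tension +): N_BC = 22.1 kN, N_AB = 26.69 kN.
A_AB = 3557 mm².
A_BC = 1223 mm².
δ_AB = 26690·189/(3557·12100) = 0.1172 mm
δ_BC = 22100·462/(1223·12100) = 0.69 mm
δ = Σδ_i = 0.8072 mm.

0.807 mm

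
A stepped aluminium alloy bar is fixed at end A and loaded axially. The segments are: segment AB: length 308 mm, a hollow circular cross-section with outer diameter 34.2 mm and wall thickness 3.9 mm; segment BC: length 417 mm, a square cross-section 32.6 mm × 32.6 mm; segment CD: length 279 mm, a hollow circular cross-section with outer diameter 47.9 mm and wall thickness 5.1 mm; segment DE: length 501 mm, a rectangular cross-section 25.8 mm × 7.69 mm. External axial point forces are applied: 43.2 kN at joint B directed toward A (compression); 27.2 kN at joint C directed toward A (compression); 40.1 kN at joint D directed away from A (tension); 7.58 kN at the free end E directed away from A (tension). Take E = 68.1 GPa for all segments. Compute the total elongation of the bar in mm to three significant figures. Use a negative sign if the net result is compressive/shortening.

0.407 mm

Internal axial forces (sectioning from the free end, tension +): N_DE = 7.58 kN, N_CD = 47.68 kN, N_BC = 20.48 kN, N_AB = -22.72 kN.
A_AB = 371.2 mm².
A_BC = 1063 mm².
A_CD = 685.7 mm².
A_DE = 198.4 mm².
δ_AB = -22720·308/(371.2·68100) = -0.2768 mm
δ_BC = 20480·417/(1063·68100) = 0.118 mm
δ_CD = 47680·279/(685.7·68100) = 0.2849 mm
δ_DE = 7580·501/(198.4·68100) = 0.2811 mm
δ = Σδ_i = 0.4071 mm.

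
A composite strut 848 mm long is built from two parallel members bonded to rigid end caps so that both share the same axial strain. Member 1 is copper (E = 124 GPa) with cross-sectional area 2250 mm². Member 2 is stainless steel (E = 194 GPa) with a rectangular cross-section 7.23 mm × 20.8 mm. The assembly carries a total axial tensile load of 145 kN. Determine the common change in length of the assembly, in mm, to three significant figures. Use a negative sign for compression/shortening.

0.399 mm

A_2 = 150.4 mm².
Equal strain + equilibrium ⇒ each member carries load in proportion to AE: A₁E₁ = 279000000 N, A₂E₂ = 29170000 N, ΣAE = 308200000 N.
δ = PL/ΣAE = 145000·848/308200000 = 0.399 mm.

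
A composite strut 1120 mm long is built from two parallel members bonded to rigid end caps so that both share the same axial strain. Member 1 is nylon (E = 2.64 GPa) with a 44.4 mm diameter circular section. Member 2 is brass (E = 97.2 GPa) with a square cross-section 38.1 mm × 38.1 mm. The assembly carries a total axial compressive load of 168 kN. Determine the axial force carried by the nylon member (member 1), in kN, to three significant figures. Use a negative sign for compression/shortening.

A_1 = 1548 mm².
A_2 = 1452 mm².
Equal strain + equilibrium ⇒ each member carries load in proportion to AE: A₁E₁ = 4088000 N, A₂E₂ = 141100000 N, ΣAE = 145200000 N.
F₁ = P·A₁E₁/ΣAE = -168000·4088000/145200000 = -4730 N.

-4.73 kN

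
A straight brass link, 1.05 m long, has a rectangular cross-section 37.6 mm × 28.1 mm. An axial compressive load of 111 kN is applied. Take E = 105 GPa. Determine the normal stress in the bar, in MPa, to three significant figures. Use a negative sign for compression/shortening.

A = 1057 mm².
σ = N/A = -111000/1057 = -105.1 MPa.

-105 MPa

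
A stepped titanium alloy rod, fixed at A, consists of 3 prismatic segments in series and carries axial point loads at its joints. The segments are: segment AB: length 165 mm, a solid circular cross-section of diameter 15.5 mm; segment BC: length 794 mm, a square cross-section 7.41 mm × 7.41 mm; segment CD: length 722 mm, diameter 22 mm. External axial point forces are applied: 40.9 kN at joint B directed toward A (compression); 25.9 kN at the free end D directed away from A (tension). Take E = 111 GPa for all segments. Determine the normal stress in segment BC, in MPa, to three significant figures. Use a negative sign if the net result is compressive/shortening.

472 MPa

Internal axial forces (sectioning from the free end, tension +): N_CD = 25.9 kN, N_BC = 25.9 kN, N_AB = -15 kN.
A_BC = 54.91 mm².
σ_BC = N_BC/A_BC = 25900/54.91 = 471.7 MPa.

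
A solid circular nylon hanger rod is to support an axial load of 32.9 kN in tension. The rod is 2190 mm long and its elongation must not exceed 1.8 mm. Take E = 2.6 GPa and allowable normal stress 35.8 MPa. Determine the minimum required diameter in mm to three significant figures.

Required area A ≥ P/σ_allow = 32900/35.8 = 919 mm².
For a solid circular section, d ≥ √(4A/π) = 34.21 mm.
Elongation limit: A ≥ PL/(Eδ_allow) = 32900·2190/(2600·1.8) = 15400 mm² ⇒ d ≥ 140 mm.
The elongation limit governs.

140 mm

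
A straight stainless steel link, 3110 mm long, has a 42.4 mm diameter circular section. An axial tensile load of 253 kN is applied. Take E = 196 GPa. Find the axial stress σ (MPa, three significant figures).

179 MPa

A = 1412 mm².
σ = N/A = 253000/1412 = 179.2 MPa.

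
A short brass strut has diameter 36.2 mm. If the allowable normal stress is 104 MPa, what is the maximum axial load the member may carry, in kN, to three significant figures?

107 kN

A = 1029 mm².
P_max = σ_allow · A = 104 · 1029 = 107000 N = 107 kN.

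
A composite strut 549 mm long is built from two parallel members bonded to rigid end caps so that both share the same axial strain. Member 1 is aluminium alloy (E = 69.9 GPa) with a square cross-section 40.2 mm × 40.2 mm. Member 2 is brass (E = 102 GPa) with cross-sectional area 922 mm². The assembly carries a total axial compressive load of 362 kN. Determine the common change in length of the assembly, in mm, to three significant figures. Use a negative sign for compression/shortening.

-0.960 mm

A_1 = 1616 mm².
Equal strain + equilibrium ⇒ each member carries load in proportion to AE: A₁E₁ = 113000000 N, A₂E₂ = 94040000 N, ΣAE = 207000000 N.
δ = PL/ΣAE = -362000·549/207000000 = -0.9601 mm.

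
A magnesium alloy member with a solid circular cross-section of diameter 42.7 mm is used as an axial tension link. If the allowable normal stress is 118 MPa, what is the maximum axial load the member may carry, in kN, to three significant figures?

169 kN

A = 1432 mm².
P_max = σ_allow · A = 118 · 1432 = 169000 N = 169 kN.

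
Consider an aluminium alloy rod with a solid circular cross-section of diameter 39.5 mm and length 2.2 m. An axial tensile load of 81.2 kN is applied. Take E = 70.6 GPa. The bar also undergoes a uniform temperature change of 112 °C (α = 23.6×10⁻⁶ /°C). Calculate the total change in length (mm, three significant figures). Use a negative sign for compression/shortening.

7.88 mm

A = 1225 mm².
δ_mech = NL/(AE) = 81200·2200/(1225·70600) = 2.065 mm.
δ_thermal = αLΔT = 23.6e-6·2200·112 = 5.815 mm.
δ = δ_mech + δ_thermal = 7.88 mm.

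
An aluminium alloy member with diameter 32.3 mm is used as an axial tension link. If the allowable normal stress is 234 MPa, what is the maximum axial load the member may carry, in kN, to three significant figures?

192 kN

A = 819.4 mm².
P_max = σ_allow · A = 234 · 819.4 = 191700 N = 191.7 kN.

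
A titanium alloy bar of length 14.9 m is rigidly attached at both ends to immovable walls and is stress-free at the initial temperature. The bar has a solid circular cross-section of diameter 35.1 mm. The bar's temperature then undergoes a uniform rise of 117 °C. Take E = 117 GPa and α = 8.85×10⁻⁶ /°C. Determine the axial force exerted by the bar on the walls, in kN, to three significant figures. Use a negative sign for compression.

-117 kN

Free thermal expansion αLΔT = 8.85e-6 · 14900 · 117 = 15.43 mm.
The walls impose strain ε = −(15.43)/14900 = -1.0355e-03; σ = Eε = 117000 · -1.0355e-03 = -121.1 MPa.
Wall reaction R = σ·A = -121.1·967.6 = -117200 N = -117.2 kN.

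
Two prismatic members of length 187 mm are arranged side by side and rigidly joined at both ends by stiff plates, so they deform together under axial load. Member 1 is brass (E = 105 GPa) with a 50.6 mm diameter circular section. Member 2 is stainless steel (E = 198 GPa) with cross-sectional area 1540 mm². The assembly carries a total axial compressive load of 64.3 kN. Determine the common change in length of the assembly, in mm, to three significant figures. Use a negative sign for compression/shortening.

-0.0233 mm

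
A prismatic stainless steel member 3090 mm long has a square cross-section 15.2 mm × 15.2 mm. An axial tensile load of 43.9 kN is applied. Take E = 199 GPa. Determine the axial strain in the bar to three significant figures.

9.55e-04

A = 231 mm².
σ = N/A = 190 MPa; ε = σ/E = 190/199000 = 9.548e-04.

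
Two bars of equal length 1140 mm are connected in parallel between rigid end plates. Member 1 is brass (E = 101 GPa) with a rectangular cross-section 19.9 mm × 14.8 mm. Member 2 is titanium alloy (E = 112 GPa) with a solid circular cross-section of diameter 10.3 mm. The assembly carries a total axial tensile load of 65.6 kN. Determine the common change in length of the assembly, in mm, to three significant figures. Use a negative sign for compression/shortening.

1.91 mm

A_1 = 294.5 mm².
A_2 = 83.32 mm².
Equal strain + equilibrium ⇒ each member carries load in proportion to AE: A₁E₁ = 29750000 N, A₂E₂ = 9332000 N, ΣAE = 39080000 N.
δ = PL/ΣAE = 65600·1140/39080000 = 1.914 mm.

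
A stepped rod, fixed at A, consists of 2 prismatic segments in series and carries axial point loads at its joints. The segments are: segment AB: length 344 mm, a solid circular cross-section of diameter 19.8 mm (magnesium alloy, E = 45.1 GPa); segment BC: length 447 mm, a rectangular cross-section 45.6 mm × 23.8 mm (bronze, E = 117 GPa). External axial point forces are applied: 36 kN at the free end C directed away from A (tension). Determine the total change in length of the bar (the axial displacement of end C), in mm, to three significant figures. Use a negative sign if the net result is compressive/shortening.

Internal axial forces (sectioning from the free end, tension +): N_BC = 36 kN, N_AB = 36 kN.
A_AB = 307.9 mm².
A_BC = 1085 mm².
δ_AB = 36000·344/(307.9·45100) = 0.8918 mm
δ_BC = 36000·447/(1085·117000) = 0.1267 mm
δ = Σδ_i = 1.019 mm.

1.02 mm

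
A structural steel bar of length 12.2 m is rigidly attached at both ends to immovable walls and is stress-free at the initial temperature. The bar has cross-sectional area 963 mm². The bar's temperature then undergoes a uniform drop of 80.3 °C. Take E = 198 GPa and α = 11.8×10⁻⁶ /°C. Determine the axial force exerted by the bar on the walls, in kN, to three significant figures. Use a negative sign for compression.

Free thermal expansion αLΔT = 11.8e-6 · 12200 · -80.3 = -11.56 mm.
The walls impose strain ε = −(-11.56)/12200 = 9.4754e-04; σ = Eε = 198000 · 9.4754e-04 = 187.6 MPa.
Wall reaction R = σ·A = 187.6·963 = 180700 N = 180.7 kN.

181 kN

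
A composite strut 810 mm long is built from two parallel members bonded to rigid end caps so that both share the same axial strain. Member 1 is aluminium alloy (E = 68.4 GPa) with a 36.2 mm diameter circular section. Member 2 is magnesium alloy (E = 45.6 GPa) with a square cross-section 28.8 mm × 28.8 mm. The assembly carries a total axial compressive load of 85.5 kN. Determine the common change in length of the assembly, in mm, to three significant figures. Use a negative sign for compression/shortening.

-0.640 mm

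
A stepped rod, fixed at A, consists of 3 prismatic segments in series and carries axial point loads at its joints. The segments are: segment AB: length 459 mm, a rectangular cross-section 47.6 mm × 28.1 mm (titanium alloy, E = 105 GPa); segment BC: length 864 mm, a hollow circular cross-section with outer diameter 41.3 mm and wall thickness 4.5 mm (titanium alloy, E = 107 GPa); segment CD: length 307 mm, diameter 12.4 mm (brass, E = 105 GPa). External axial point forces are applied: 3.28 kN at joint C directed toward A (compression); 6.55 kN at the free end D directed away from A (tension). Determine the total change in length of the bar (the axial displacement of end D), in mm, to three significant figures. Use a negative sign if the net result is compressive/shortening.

0.220 mm

Internal axial forces (sectioning from the free end, tension +): N_CD = 6.55 kN, N_BC = 3.27 kN, N_AB = 3.27 kN.
A_AB = 1338 mm².
A_BC = 520.2 mm².
A_CD = 120.8 mm².
δ_AB = 3270·459/(1338·105000) = 0.01069 mm
δ_BC = 3270·864/(520.2·107000) = 0.05075 mm
δ_CD = 6550·307/(120.8·105000) = 0.1586 mm
δ = Σδ_i = 0.22 mm.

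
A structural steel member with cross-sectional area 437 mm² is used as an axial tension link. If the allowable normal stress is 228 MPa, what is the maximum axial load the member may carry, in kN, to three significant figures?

P_max = σ_allow · A = 228 · 437 = 99640 N = 99.64 kN.

99.6 kN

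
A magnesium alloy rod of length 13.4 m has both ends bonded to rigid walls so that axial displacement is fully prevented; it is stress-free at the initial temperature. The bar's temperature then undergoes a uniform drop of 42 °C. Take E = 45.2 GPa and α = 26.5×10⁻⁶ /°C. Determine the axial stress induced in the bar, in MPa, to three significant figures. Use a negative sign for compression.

50.3 MPa

Free thermal expansion αLΔT = 26.5e-6 · 13400 · -42 = -14.91 mm.
The walls impose strain ε = −(-14.91)/13400 = 1.1130e-03; σ = Eε = 45200 · 1.1130e-03 = 50.31 MPa.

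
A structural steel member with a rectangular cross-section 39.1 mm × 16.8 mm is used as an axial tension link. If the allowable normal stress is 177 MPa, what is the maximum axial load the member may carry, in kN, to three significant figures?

A = 656.9 mm².
P_max = σ_allow · A = 177 · 656.9 = 116300 N = 116.3 kN.

116 kN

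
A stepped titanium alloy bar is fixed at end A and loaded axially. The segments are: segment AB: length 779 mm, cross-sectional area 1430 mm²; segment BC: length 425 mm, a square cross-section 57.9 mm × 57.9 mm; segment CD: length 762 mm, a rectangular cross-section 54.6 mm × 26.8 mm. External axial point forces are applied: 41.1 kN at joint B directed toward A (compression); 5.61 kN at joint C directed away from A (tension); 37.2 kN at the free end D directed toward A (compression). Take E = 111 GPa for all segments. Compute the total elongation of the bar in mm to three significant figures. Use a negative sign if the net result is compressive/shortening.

-0.567 mm

Internal axial forces (sectioning from the free end, tension +): N_CD = -37.2 kN, N_BC = -31.59 kN, N_AB = -72.69 kN.
A_BC = 3352 mm².
A_CD = 1463 mm².
δ_AB = -72690·779/(1430·111000) = -0.3567 mm
δ_BC = -31590·425/(3352·111000) = -0.03608 mm
δ_CD = -37200·762/(1463·111000) = -0.1745 mm
δ = Σδ_i = -0.5673 mm.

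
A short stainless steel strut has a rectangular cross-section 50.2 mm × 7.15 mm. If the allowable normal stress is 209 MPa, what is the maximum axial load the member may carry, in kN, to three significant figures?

75.0 kN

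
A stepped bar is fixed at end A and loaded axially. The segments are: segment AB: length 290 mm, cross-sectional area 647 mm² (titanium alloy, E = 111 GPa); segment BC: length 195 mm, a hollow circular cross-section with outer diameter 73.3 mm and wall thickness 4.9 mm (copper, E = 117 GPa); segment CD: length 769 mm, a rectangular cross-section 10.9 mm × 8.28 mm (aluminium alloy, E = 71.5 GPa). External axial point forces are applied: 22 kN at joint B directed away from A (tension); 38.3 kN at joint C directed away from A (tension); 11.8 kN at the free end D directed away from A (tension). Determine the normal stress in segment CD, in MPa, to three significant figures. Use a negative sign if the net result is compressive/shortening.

Internal axial forces (sectioning from the free end, tension +): N_CD = 11.8 kN, N_BC = 50.1 kN, N_AB = 72.1 kN.
A_CD = 90.25 mm².
σ_CD = N_CD/A_CD = 11800/90.25 = 130.7 MPa.

131 MPa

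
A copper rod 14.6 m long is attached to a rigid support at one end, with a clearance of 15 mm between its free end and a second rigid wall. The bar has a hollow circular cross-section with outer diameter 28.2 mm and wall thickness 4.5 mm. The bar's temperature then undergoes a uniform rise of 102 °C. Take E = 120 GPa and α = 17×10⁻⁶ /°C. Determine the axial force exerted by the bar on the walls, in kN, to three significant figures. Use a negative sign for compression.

-28.4 kN

Free thermal expansion αLΔT = 17e-6 · 14600 · 102 = 25.32 mm.
The walls engage after the gap closes; constrained expansion = 25.32 − 15 = 10.32 mm.
The walls impose strain ε = −(10.32)/14600 = -7.0660e-04; σ = Eε = 120000 · -7.0660e-04 = -84.79 MPa.
Wall reaction R = σ·A = -84.79·335.1 = -28410 N = -28.41 kN.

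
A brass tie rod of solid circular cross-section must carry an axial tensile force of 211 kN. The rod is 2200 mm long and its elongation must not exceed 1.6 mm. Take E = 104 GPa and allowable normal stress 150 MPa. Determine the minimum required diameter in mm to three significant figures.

59.6 mm

Required area A ≥ P/σ_allow = 211000/150 = 1407 mm².
For a solid circular section, d ≥ √(4A/π) = 42.32 mm.
Elongation limit: A ≥ PL/(Eδ_allow) = 211000·2200/(104000·1.6) = 2790 mm² ⇒ d ≥ 59.6 mm.
The elongation limit governs.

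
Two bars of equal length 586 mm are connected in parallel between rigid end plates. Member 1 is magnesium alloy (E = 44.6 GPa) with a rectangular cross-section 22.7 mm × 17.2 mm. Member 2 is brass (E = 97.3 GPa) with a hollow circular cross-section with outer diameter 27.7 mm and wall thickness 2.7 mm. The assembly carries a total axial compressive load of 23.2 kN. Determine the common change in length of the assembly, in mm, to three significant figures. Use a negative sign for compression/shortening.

-0.357 mm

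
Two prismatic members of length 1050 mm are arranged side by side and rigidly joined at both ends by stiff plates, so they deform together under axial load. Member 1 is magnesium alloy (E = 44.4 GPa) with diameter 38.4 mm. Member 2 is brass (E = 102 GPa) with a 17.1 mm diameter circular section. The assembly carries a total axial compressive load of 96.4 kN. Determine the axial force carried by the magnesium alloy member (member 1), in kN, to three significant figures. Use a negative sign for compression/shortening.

-66.2 kN

A_1 = 1158 mm².
A_2 = 229.7 mm².
Equal strain + equilibrium ⇒ each member carries load in proportion to AE: A₁E₁ = 51420000 N, A₂E₂ = 23430000 N, ΣAE = 74850000 N.
F₁ = P·A₁E₁/ΣAE = -96400·51420000/74850000 = -66230 N.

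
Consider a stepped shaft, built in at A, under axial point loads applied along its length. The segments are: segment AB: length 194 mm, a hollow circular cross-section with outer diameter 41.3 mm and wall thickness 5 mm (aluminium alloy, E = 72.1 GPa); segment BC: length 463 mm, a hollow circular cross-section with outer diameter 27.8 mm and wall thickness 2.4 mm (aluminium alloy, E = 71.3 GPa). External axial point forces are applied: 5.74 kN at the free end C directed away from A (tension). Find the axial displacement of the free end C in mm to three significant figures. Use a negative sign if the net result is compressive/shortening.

Internal axial forces (sectioning from the free end, tension +): N_BC = 5.74 kN, N_AB = 5.74 kN.
A_AB = 570.2 mm².
A_BC = 191.5 mm².
δ_AB = 5740·194/(570.2·72100) = 0.02709 mm
δ_BC = 5740·463/(191.5·71300) = 0.1946 mm
δ = Σδ_i = 0.2217 mm.

0.222 mm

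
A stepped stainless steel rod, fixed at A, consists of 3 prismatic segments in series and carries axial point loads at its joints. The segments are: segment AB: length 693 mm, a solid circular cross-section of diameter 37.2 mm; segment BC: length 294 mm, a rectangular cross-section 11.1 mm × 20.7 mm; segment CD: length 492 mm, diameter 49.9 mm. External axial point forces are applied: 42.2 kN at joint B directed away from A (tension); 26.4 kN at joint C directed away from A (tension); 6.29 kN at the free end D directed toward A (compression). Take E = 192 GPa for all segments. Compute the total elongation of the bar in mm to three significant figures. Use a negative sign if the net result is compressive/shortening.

0.333 mm

Internal axial forces (sectioning from the free end, tension +): N_CD = -6.29 kN, N_BC = 20.11 kN, N_AB = 62.31 kN.
A_AB = 1087 mm².
A_BC = 229.8 mm².
A_CD = 1956 mm².
δ_AB = 62310·693/(1087·192000) = 0.2069 mm
δ_BC = 20110·294/(229.8·192000) = 0.134 mm
δ_CD = -6290·492/(1956·192000) = -0.008242 mm
δ = Σδ_i = 0.3327 mm.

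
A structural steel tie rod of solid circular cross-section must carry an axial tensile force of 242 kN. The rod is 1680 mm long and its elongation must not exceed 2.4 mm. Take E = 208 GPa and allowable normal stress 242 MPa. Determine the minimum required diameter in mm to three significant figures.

Required area A ≥ P/σ_allow = 242000/242 = 1000 mm².
For a solid circular section, d ≥ √(4A/π) = 35.68 mm.
Elongation limit: A ≥ PL/(Eδ_allow) = 242000·1680/(208000·2.4) = 814.4 mm² ⇒ d ≥ 32.2 mm.
The stress limit governs.

35.7 mm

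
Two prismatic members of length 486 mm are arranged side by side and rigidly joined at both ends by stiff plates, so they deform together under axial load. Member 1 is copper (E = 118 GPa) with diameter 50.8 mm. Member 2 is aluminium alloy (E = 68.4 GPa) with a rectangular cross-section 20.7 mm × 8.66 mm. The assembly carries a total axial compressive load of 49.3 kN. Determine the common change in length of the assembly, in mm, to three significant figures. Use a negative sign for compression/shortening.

-0.0953 mm

A_1 = 2027 mm².
A_2 = 179.3 mm².
Equal strain + equilibrium ⇒ each member carries load in proportion to AE: A₁E₁ = 239200000 N, A₂E₂ = 12260000 N, ΣAE = 251400000 N.
δ = PL/ΣAE = -49300·486/251400000 = -0.0953 mm.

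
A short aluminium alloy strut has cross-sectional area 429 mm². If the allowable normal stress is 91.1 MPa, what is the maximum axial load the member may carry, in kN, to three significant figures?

P_max = σ_allow · A = 91.1 · 429 = 39080 N = 39.08 kN.

39.1 kN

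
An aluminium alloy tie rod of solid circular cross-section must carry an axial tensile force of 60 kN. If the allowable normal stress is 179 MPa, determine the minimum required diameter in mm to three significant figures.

Required area A ≥ P/σ_allow = 60000/179 = 335.2 mm².
For a solid circular section, d ≥ √(4A/π) = 20.66 mm.

20.7 mm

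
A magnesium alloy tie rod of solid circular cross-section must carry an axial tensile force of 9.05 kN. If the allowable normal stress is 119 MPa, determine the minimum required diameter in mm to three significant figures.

Required area A ≥ P/σ_allow = 9050/119 = 76.05 mm².
For a solid circular section, d ≥ √(4A/π) = 9.84 mm.

9.84 mm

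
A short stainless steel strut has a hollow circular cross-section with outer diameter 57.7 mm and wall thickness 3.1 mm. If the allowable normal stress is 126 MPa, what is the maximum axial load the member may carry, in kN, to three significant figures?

67.0 kN

A = 531.7 mm².
P_max = σ_allow · A = 126 · 531.7 = 67000 N = 67 kN.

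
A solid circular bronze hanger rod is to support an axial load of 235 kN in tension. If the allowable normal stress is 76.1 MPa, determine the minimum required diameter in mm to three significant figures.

62.7 mm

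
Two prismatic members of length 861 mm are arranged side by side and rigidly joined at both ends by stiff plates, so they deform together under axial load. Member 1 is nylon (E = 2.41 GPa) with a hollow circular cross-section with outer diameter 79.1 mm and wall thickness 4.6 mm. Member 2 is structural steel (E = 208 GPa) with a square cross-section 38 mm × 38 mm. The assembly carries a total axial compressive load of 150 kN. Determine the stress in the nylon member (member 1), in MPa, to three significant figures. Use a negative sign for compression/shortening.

A_1 = 1077 mm².
A_2 = 1444 mm².
Equal strain + equilibrium ⇒ each member carries load in proportion to AE: A₁E₁ = 2595000 N, A₂E₂ = 300400000 N, ΣAE = 302900000 N.
σ₁ = P·E₁/ΣAE = -150000·2410/302900000 = -1.193 MPa.

-1.19 MPa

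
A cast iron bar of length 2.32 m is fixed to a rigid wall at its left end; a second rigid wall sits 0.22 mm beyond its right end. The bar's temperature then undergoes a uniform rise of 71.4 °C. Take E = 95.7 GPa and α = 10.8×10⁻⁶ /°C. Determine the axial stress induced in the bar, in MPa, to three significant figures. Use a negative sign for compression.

-64.7 MPa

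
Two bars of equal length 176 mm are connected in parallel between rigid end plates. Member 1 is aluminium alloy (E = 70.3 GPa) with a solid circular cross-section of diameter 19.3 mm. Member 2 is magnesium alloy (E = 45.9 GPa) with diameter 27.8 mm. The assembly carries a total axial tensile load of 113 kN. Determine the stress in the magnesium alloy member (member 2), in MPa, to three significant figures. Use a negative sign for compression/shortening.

107 MPa

A_1 = 292.6 mm².
A_2 = 607 mm².
Equal strain + equilibrium ⇒ each member carries load in proportion to AE: A₁E₁ = 20570000 N, A₂E₂ = 27860000 N, ΣAE = 48430000 N.
σ₂ = P·E₂/ΣAE = 113000·45900/48430000 = 107.1 MPa.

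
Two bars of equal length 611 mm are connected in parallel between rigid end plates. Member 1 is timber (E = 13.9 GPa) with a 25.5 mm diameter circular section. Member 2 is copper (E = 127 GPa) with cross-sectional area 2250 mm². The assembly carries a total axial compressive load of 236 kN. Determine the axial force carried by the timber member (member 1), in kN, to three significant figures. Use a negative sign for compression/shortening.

-5.72 kN

A_1 = 510.7 mm².
Equal strain + equilibrium ⇒ each member carries load in proportion to AE: A₁E₁ = 7099000 N, A₂E₂ = 285800000 N, ΣAE = 292800000 N.
F₁ = P·A₁E₁/ΣAE = -236000·7099000/292800000 = -5721 N.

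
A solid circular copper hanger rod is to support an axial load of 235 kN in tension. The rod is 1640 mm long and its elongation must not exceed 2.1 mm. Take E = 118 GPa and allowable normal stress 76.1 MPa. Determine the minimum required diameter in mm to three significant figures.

Required area A ≥ P/σ_allow = 235000/76.1 = 3088 mm².
For a solid circular section, d ≥ √(4A/π) = 62.7 mm.
Elongation limit: A ≥ PL/(Eδ_allow) = 235000·1640/(118000·2.1) = 1555 mm² ⇒ d ≥ 44.5 mm.
The stress limit governs.

62.7 mm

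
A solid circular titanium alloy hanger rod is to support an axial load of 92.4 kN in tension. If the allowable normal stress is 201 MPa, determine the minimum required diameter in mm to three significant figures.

Required area A ≥ P/σ_allow = 92400/201 = 459.7 mm².
For a solid circular section, d ≥ √(4A/π) = 24.19 mm.

24.2 mm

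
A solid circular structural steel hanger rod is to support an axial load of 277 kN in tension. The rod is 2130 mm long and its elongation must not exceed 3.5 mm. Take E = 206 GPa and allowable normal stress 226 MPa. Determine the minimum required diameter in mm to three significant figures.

39.5 mm

Required area A ≥ P/σ_allow = 277000/226 = 1226 mm².
For a solid circular section, d ≥ √(4A/π) = 39.5 mm.
Elongation limit: A ≥ PL/(Eδ_allow) = 277000·2130/(206000·3.5) = 818.3 mm² ⇒ d ≥ 32.28 mm.
The stress limit governs.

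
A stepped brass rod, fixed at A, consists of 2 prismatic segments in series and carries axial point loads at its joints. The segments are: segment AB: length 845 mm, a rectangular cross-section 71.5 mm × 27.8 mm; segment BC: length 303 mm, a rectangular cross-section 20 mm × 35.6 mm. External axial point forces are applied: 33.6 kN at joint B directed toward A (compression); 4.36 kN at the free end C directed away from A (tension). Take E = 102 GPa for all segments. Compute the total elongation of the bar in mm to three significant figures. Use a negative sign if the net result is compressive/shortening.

-0.104 mm

Internal axial forces (sectioning from the free end, tension +): N_BC = 4.36 kN, N_AB = -29.24 kN.
A_AB = 1988 mm².
A_BC = 712 mm².
δ_AB = -29240·845/(1988·102000) = -0.1219 mm
δ_BC = 4360·303/(712·102000) = 0.01819 mm
δ = Σδ_i = -0.1037 mm.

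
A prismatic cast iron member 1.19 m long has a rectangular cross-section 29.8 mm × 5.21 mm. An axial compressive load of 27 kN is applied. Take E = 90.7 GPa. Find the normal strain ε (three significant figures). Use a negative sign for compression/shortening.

-0.00192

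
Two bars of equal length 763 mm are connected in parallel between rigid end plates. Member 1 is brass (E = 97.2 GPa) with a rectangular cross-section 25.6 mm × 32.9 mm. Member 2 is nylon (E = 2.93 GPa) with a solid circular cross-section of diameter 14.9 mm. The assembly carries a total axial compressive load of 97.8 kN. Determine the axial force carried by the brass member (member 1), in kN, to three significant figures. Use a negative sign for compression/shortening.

A_1 = 842.2 mm².
A_2 = 174.4 mm².
Equal strain + equilibrium ⇒ each member carries load in proportion to AE: A₁E₁ = 81870000 N, A₂E₂ = 510900 N, ΣAE = 82380000 N.
F₁ = P·A₁E₁/ΣAE = -97800·81870000/82380000 = -97190 N.

-97.2 kN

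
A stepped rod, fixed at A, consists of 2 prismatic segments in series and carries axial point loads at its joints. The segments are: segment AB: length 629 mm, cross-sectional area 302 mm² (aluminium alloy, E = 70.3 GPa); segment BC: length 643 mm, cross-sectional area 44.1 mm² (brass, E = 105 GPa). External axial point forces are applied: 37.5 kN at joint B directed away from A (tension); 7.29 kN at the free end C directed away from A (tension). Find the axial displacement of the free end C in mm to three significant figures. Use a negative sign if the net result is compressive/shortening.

2.34 mm

Internal axial forces (sectioning from the free end, tension +): N_BC = 7.29 kN, N_AB = 44.79 kN.
δ_AB = 44790·629/(302·70300) = 1.327 mm
δ_BC = 7290·643/(44.1·105000) = 1.012 mm
δ = Σδ_i = 2.339 mm.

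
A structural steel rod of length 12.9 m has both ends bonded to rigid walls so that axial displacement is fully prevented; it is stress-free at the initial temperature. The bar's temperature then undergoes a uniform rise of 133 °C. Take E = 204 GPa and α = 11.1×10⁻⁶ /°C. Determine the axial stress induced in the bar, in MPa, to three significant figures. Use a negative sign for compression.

Free thermal expansion αLΔT = 11.1e-6 · 12900 · 133 = 19.04 mm.
The walls impose strain ε = −(19.04)/12900 = -1.4763e-03; σ = Eε = 204000 · -1.4763e-03 = -301.2 MPa.

-301 MPa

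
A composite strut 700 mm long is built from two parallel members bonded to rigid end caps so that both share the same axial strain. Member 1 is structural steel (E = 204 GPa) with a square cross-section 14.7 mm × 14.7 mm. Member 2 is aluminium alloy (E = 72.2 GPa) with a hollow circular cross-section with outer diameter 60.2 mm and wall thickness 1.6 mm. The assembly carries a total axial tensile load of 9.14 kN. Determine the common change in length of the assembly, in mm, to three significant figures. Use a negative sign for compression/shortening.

0.0979 mm

A_1 = 216.1 mm².
A_2 = 294.6 mm².
Equal strain + equilibrium ⇒ each member carries load in proportion to AE: A₁E₁ = 44080000 N, A₂E₂ = 21270000 N, ΣAE = 65350000 N.
δ = PL/ΣAE = 9140·700/65350000 = 0.0979 mm.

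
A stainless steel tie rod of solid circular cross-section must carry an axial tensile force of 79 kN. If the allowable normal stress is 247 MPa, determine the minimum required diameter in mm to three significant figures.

Required area A ≥ P/σ_allow = 79000/247 = 319.8 mm².
For a solid circular section, d ≥ √(4A/π) = 20.18 mm.

20.2 mm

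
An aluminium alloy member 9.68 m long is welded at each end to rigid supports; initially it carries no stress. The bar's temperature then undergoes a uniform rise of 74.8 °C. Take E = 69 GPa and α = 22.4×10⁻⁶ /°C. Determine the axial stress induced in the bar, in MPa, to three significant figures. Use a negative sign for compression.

-116 MPa

Free thermal expansion αLΔT = 22.4e-6 · 9680 · 74.8 = 16.22 mm.
The walls impose strain ε = −(16.22)/9680 = -1.6755e-03; σ = Eε = 69000 · -1.6755e-03 = -115.6 MPa.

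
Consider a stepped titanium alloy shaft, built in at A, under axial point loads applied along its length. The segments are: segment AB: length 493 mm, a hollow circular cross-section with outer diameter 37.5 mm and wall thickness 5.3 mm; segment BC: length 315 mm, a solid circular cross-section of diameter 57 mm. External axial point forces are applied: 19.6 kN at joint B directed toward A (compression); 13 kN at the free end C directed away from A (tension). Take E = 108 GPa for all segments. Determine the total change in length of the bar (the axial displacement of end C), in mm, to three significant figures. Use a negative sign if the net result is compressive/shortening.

Internal axial forces (sectioning from the free end, tension +): N_BC = 13 kN, N_AB = -6.6 kN.
A_AB = 536.1 mm².
A_BC = 2552 mm².
δ_AB = -6600·493/(536.1·108000) = -0.05619 mm
δ_BC = 13000·315/(2552·108000) = 0.01486 mm
δ = Σδ_i = -0.04133 mm.

-0.0413 mm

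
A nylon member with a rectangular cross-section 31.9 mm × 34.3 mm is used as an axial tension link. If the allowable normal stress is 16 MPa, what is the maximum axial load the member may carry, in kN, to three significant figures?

17.5 kN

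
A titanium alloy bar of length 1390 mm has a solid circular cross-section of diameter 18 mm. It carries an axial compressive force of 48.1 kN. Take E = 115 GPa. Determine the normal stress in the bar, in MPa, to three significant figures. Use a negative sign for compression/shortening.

-189 MPa

A = 254.5 mm².
σ = N/A = -48100/254.5 = -189 MPa.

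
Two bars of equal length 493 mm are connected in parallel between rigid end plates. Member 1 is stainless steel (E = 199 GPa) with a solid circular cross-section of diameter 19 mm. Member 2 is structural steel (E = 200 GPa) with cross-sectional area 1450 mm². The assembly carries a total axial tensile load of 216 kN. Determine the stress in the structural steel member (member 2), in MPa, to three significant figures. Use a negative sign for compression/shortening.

125 MPa

A_1 = 283.5 mm².
Equal strain + equilibrium ⇒ each member carries load in proportion to AE: A₁E₁ = 56420000 N, A₂E₂ = 290000000 N, ΣAE = 346400000 N.
σ₂ = P·E₂/ΣAE = 216000·200000/346400000 = 124.7 MPa.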